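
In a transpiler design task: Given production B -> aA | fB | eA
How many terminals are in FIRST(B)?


Production: B -> aA | fB | eA
Examining each alternative for leading terminals:
  B -> aA : first terminal = 'a'
  B -> fB : first terminal = 'f'
  B -> eA : first terminal = 'e'
FIRST(B) = {a, e, f}
Count: 3

3


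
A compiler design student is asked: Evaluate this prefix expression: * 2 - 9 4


Parsing prefix expression: * 2 - 9 4
Step 1: Innermost operation '- 9 4'
  9 - 4 = 5
Step 2: Outer operation '* 2 [5]'
  2 * 5 = 10

10


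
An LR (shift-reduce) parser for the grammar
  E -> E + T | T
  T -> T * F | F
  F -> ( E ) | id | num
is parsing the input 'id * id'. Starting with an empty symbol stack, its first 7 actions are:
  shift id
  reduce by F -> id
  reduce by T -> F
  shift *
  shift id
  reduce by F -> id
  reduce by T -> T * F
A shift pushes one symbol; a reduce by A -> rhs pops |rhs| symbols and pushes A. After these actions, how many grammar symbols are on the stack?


Tracking the symbol stack through each action:
  Action 1: shift 'id' : push -> stack = [id] (size 1)
  Action 2: reduce by F -> id : pop 1, push F -> stack = [F] (size 1)
  Action 3: reduce by T -> F : pop 1, push T -> stack = [T] (size 1)
  Action 4: shift '*' : push -> stack = [T, *] (size 2)
  Action 5: shift 'id' : push -> stack = [T, *, id] (size 3)
  Action 6: reduce by F -> id : pop 1, push F -> stack = [T, *, F] (size 3)
  Action 7: reduce by T -> T * F : pop 3, push T -> stack = [T] (size 1)
Final stack size: 1

1


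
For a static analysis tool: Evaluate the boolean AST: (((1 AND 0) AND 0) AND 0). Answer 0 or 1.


Step 1: Evaluate inner node
  1 AND 0 = 0
Step 2: Evaluate next node
  0 AND 0 = 0
Step 3: Evaluate root node
  0 AND 0 = 0

0


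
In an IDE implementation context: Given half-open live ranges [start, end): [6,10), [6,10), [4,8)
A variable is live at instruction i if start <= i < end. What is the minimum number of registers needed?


Live ranges:
  Var0: [6, 10)
  Var1: [6, 10)
  Var2: [4, 8)
Sweep-line events (position, delta, active):
  pos=4 start -> active=1
  pos=6 start -> active=2
  pos=6 start -> active=3
  pos=8 end -> active=2
  pos=10 end -> active=1
  pos=10 end -> active=0
Maximum simultaneous active: 3
Minimum registers needed: 3

3


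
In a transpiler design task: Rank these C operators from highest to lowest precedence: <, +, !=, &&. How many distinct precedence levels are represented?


Looking up precedence for each operator:
  < -> precedence 4
  + -> precedence 5
  != -> precedence 3
  && -> precedence 2
Sorted highest to lowest: +, <, !=, &&
Distinct precedence values: [5, 4, 3, 2]
Number of distinct levels: 4

4


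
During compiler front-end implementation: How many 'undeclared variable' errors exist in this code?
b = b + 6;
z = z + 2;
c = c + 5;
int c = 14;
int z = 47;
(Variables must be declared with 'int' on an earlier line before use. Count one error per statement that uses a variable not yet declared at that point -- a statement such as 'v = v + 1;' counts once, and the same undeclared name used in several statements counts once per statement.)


Scanning code line by line:
  Line 1: use 'b' -> ERROR (undeclared)
  Line 2: use 'z' -> ERROR (undeclared)
  Line 3: use 'c' -> ERROR (undeclared)
  Line 4: declare 'c' -> declared = ['c']
  Line 5: declare 'z' -> declared = ['c', 'z']
Total undeclared variable errors: 3

3


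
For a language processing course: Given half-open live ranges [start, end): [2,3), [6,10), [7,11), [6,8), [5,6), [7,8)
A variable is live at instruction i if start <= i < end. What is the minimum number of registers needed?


Live ranges:
  Var0: [2, 3)
  Var1: [6, 10)
  Var2: [7, 11)
  Var3: [6, 8)
  Var4: [5, 6)
  Var5: [7, 8)
Sweep-line events (position, delta, active):
  pos=2 start -> active=1
  pos=3 end -> active=0
  pos=5 start -> active=1
  pos=6 end -> active=0
  pos=6 start -> active=1
  pos=6 start -> active=2
  pos=7 start -> active=3
  pos=7 start -> active=4
  pos=8 end -> active=3
  pos=8 end -> active=2
  pos=10 end -> active=1
  pos=11 end -> active=0
Maximum simultaneous active: 4
Minimum registers needed: 4

4


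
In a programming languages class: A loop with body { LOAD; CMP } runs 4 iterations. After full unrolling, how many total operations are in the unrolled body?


Loop body operations: LOAD, CMP (2 ops per iteration)
Unrolling 4 iterations:
  Iteration 1: LOAD, CMP (2 ops)
  Iteration 2: LOAD, CMP (2 ops)
  Iteration 3: LOAD, CMP (2 ops)
  Iteration 4: LOAD, CMP (2 ops)
Total: 4 iterations * 2 ops/iter = 8 operations

8


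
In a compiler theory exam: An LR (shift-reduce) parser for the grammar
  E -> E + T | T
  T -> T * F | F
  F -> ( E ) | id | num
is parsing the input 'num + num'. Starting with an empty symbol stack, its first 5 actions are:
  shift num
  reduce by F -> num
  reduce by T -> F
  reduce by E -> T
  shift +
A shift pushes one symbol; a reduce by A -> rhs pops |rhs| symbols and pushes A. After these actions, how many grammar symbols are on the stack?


Tracking the symbol stack through each action:
  Action 1: shift 'num' : push -> stack = [num] (size 1)
  Action 2: reduce by F -> num : pop 1, push F -> stack = [F] (size 1)
  Action 3: reduce by T -> F : pop 1, push T -> stack = [T] (size 1)
  Action 4: reduce by E -> T : pop 1, push E -> stack = [E] (size 1)
  Action 5: shift '+' : push -> stack = [E, +] (size 2)
Final stack size: 2

2


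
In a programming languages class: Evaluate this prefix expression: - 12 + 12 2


Parsing prefix expression: - 12 + 12 2
Step 1: Innermost operation '+ 12 2'
  12 + 2 = 14
Step 2: Outer operation '- 12 [14]'
  12 - 14 = -2

-2


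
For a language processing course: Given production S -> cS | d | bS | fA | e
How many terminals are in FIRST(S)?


Production: S -> cS | d | bS | fA | e
Examining each alternative for leading terminals:
  S -> cS : first terminal = 'c'
  S -> d : first terminal = 'd'
  S -> bS : first terminal = 'b'
  S -> fA : first terminal = 'f'
  S -> e : first terminal = 'e'
FIRST(S) = {b, c, d, e, f}
Count: 5

5


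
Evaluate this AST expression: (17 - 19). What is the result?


Expression: (17 - 19)
Evaluating step by step:
  17 - 19 = -2
Result: -2

-2


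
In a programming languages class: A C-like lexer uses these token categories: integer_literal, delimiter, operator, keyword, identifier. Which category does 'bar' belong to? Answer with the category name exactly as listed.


Token: 'bar'
Checking categories:
  identifier: YES
  integer_literal: no
  operator: no
  keyword: no
  delimiter: no
Category: identifier

identifier


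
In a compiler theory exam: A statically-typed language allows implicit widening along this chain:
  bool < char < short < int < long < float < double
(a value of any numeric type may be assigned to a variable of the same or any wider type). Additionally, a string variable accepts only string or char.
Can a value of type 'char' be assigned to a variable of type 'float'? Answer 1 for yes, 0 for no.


Target variable type: float
Source value type: char
Numeric ranks: char=1, float=5
Widening allowed iff rank(source) <= rank(target): 1 <= 5? Yes
Result: 1

1


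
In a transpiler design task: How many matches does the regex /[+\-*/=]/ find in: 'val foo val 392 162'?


Pattern: /[+\-*/=]/ (operators)
Input: 'val foo val 392 162'
Scanning for matches:
Total matches: 0

0


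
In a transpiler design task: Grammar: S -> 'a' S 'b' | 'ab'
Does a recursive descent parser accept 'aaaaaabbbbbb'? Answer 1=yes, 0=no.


Grammar accepts strings of the form a^n b^n (n >= 1)
Word: 'aaaaaabbbbbb'
Counting: 6 a's and 6 b's
Check: 6 == 6? Yes
Derivation (S -> aSb applied 5 time(s), then S -> ab): S => aSb => aaSbb => aaaSbbb => aaaaSbbbb => aaaaaSbbbbb => aaaaaabbbbbb
Accepted

1


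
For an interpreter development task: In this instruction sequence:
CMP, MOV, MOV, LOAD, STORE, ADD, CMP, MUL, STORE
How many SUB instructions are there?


Scanning instruction sequence for SUB:
  Position 1: CMP
  Position 2: MOV
  Position 3: MOV
  Position 4: LOAD
  Position 5: STORE
  Position 6: ADD
  Position 7: CMP
  Position 8: MUL
  Position 9: STORE
Matches at positions: []
Total SUB count: 0

0


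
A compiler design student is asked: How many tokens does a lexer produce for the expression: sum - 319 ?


Scanning 'sum - 319'
Token 1: 'sum' -> identifier
Token 2: '-' -> operator
Token 3: '319' -> integer_literal
Total tokens: 3

3


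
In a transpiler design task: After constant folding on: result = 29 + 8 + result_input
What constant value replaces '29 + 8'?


Identifying constant sub-expression:
  Original: result = 29 + 8 + result_input
  29 and 8 are both compile-time constants
  Evaluating: 29 + 8 = 37
  After folding: result = 37 + result_input

37


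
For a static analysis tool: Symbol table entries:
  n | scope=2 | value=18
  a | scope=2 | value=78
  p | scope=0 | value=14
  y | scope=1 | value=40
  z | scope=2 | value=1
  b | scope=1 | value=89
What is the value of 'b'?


Searching symbol table for 'b':
  n | scope=2 | value=18
  a | scope=2 | value=78
  p | scope=0 | value=14
  y | scope=1 | value=40
  z | scope=2 | value=1
  b | scope=1 | value=89 <- MATCH
Found 'b' at scope 1 with value 89

89


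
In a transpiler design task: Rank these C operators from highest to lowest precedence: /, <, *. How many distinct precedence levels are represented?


Looking up precedence for each operator:
  / -> precedence 6
  < -> precedence 4
  * -> precedence 6
Sorted highest to lowest: /, *, <
Distinct precedence values: [6, 4]
Number of distinct levels: 2

2


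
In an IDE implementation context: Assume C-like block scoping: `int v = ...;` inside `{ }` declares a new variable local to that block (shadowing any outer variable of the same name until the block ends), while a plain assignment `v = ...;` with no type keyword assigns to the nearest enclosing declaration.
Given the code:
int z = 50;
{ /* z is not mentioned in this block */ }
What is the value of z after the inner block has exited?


Analyzing scoping rules:
Outer scope: declares z = 50
Inner block: z is neither redeclared nor assigned -> unchanged
After the block -> 50
Result: 50

50


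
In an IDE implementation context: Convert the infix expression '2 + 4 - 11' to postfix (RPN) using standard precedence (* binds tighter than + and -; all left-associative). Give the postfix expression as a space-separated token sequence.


Applying the shunting-yard algorithm:
  Operand 2 -> output
  Push '+' onto operator stack -> op-stack: [+]
  Operand 4 -> output
  See '-' (prec 1); top '+' (prec 1) >= it -> pop '+' to output
  Push '-' onto operator stack -> op-stack: [-]
  Operand 11 -> output
  End of input: pop '-' to output
Postfix result: 2 4 + 11 -

2 4 + 11 -


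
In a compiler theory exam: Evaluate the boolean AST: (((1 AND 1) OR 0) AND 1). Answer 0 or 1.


Step 1: Evaluate inner node
  1 AND 1 = 1
Step 2: Evaluate next node
  1 OR 0 = 1
Step 3: Evaluate root node
  1 AND 1 = 1

1


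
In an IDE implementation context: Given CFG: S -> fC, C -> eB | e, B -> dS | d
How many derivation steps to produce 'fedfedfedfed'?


Grammar: S -> fC, C -> eB | e, B -> dS | d
Deriving 'fedfedfedfed':
Step 1: S -> fC => fC
Step 2: C -> eB => feB
Step 3: B -> dS => fedS
Step 4: S -> fC => fedfC
Step 5: C -> eB => fedfeB
Step 6: B -> dS => fedfedS
Step 7: S -> fC => fedfedfC
Step 8: C -> eB => fedfedfeB
Step 9: B -> dS => fedfedfedS
Step 10: S -> fC => fedfedfedfC
Step 11: C -> eB => fedfedfedfeB
Step 12: B -> d => fedfedfedfed
Total derivation steps: 12

12


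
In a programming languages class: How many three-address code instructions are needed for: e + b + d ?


Expression: e + b + d
Generating three-address code (respecting * over +/- precedence):
  Instruction 1: t1 = e + b
  Instruction 2: t2 = t1 + d
Total instructions: 2

2


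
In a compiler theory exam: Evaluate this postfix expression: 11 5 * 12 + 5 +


Processing tokens left to right:
Push 11, Push 5
Pop 11 and 5, compute 11 * 5 = 55, push 55
Push 12
Pop 55 and 12, compute 55 + 12 = 67, push 67
Push 5
Pop 67 and 5, compute 67 + 5 = 72, push 72
Stack result: 72

72


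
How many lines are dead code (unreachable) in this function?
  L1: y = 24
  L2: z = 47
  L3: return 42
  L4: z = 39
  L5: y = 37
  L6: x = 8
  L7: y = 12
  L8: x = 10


Analyzing control flow:
  L1: reachable (before return)
  L2: reachable (before return)
  L3: reachable (return statement)
  L4: DEAD (after return at L3)
  L5: DEAD (after return at L3)
  L6: DEAD (after return at L3)
  L7: DEAD (after return at L3)
  L8: DEAD (after return at L3)
Return at L3, total lines = 8
Dead lines: L4 through L8
Count: 5

5


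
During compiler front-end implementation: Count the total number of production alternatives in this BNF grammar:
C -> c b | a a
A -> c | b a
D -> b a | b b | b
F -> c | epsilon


Counting alternatives per rule:
  C: 2 alternative(s)
  A: 2 alternative(s)
  D: 3 alternative(s)
  F: 2 alternative(s)
Sum: 2 + 2 + 3 + 2 = 9

9


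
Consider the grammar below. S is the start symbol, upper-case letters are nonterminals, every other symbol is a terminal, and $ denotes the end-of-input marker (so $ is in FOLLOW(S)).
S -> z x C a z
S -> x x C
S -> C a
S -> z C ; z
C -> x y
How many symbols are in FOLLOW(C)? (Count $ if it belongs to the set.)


S is the start symbol and does not occur in any rule body, so FOLLOW(S) = {$}.
Examining every occurrence of C in a rule body:
  S -> z x C a z : C is followed by terminal 'a' -> add 'a'
  S -> x x C : C is at the right end -> add FOLLOW(S) = {$}
  S -> C a : C is followed by terminal 'a' -> add 'a' (already in the set)
  S -> z C ; z : C is followed by terminal ';' -> add ';'
  C -> x y : C does not occur in the body -> contributes nothing
FOLLOW(C) = {;, a, $}
Count: 3

3


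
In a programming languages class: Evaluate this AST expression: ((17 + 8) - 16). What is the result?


Expression: ((17 + 8) - 16)
Evaluating step by step:
  17 + 8 = 25
  25 - 16 = 9
Result: 9

9


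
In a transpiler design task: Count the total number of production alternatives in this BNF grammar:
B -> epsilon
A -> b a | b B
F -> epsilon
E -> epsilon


Counting alternatives per rule:
  B: 1 alternative(s)
  A: 2 alternative(s)
  F: 1 alternative(s)
  E: 1 alternative(s)
Sum: 1 + 2 + 1 + 1 = 5

5


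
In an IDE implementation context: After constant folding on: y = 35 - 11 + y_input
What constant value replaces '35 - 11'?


Identifying constant sub-expression:
  Original: y = 35 - 11 + y_input
  35 and 11 are both compile-time constants
  Evaluating: 35 - 11 = 24
  After folding: y = 24 + y_input

24


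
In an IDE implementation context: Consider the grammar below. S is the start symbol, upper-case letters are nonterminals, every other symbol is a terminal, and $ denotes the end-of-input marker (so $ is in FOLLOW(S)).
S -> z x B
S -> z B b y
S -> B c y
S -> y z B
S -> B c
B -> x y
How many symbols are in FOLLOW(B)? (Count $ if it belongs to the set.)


S is the start symbol and does not occur in any rule body, so FOLLOW(S) = {$}.
Examining every occurrence of B in a rule body:
  S -> z x B : B is at the right end -> add FOLLOW(S) = {$}
  S -> z B b y : B is followed by terminal 'b' -> add 'b'
  S -> B c y : B is followed by terminal 'c' -> add 'c'
  S -> y z B : B is at the right end -> add FOLLOW(S) = {$} (already in the set)
  S -> B c : B is followed by terminal 'c' -> add 'c' (already in the set)
  B -> x y : B does not occur in the body -> contributes nothing
FOLLOW(B) = {b, c, $}
Count: 3

3


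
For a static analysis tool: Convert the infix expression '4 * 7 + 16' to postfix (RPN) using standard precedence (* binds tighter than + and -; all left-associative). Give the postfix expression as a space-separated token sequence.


Applying the shunting-yard algorithm:
  Operand 4 -> output
  Push '*' onto operator stack -> op-stack: [*]
  Operand 7 -> output
  See '+' (prec 1); top '*' (prec 2) >= it -> pop '*' to output
  Push '+' onto operator stack -> op-stack: [+]
  Operand 16 -> output
  End of input: pop '+' to output
Postfix result: 4 7 * 16 +

4 7 * 16 +


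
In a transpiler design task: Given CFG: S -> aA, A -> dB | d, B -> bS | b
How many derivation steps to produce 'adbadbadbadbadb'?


Grammar: S -> aA, A -> dB | d, B -> bS | b
Deriving 'adbadbadbadbadb':
Step 1: S -> aA => aA
Step 2: A -> dB => adB
Step 3: B -> bS => adbS
Step 4: S -> aA => adbaA
Step 5: A -> dB => adbadB
Step 6: B -> bS => adbadbS
Step 7: S -> aA => adbadbaA
Step 8: A -> dB => adbadbadB
Step 9: B -> bS => adbadbadbS
Step 10: S -> aA => adbadbadbaA
Step 11: A -> dB => adbadbadbadB
Step 12: B -> bS => adbadbadbadbS
Step 13: S -> aA => adbadbadbadbaA
Step 14: A -> dB => adbadbadbadbadB
Step 15: B -> b => adbadbadbadbadb
Total derivation steps: 15

15


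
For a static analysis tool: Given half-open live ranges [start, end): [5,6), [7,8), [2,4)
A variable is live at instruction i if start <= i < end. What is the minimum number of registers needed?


Live ranges:
  Var0: [5, 6)
  Var1: [7, 8)
  Var2: [2, 4)
Sweep-line events (position, delta, active):
  pos=2 start -> active=1
  pos=4 end -> active=0
  pos=5 start -> active=1
  pos=6 end -> active=0
  pos=7 start -> active=1
  pos=8 end -> active=0
Maximum simultaneous active: 1
Minimum registers needed: 1

1


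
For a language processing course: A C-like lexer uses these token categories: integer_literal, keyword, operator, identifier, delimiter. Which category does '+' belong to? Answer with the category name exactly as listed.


Token: '+'
Checking categories:
  identifier: no
  integer_literal: no
  operator: YES
  keyword: no
  delimiter: no
Category: operator

operator


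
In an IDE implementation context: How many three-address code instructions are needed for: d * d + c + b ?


Expression: d * d + c + b
Generating three-address code (respecting * over +/- precedence):
  Instruction 1: t1 = d * d
  Instruction 2: t2 = t1 + c
  Instruction 3: t3 = t2 + b
Total instructions: 3

3


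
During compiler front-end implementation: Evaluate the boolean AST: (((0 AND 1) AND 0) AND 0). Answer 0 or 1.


Step 1: Evaluate inner node
  0 AND 1 = 0
Step 2: Evaluate next node
  0 AND 0 = 0
Step 3: Evaluate root node
  0 AND 0 = 0

0


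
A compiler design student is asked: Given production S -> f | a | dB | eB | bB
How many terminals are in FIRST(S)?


Production: S -> f | a | dB | eB | bB
Examining each alternative for leading terminals:
  S -> f : first terminal = 'f'
  S -> a : first terminal = 'a'
  S -> dB : first terminal = 'd'
  S -> eB : first terminal = 'e'
  S -> bB : first terminal = 'b'
FIRST(S) = {a, b, d, e, f}
Count: 5

5


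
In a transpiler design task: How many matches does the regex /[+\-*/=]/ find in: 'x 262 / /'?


Pattern: /[+\-*/=]/ (operators)
Input: 'x 262 / /'
Scanning for matches:
  Match 1: '/'
  Match 2: '/'
Total matches: 2

2


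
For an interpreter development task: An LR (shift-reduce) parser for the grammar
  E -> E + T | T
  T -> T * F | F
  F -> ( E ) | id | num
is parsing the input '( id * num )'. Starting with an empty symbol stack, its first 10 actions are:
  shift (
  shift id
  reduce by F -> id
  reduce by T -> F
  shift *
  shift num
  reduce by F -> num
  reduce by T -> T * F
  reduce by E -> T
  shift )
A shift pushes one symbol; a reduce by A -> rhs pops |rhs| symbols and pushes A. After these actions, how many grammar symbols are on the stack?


Tracking the symbol stack through each action:
  Action 1: shift '(' : push -> stack = [(] (size 1)
  Action 2: shift 'id' : push -> stack = [(, id] (size 2)
  Action 3: reduce by F -> id : pop 1, push F -> stack = [(, F] (size 2)
  Action 4: reduce by T -> F : pop 1, push T -> stack = [(, T] (size 2)
  Action 5: shift '*' : push -> stack = [(, T, *] (size 3)
  Action 6: shift 'num' : push -> stack = [(, T, *, num] (size 4)
  Action 7: reduce by F -> num : pop 1, push F -> stack = [(, T, *, F] (size 4)
  Action 8: reduce by T -> T * F : pop 3, push T -> stack = [(, T] (size 2)
  Action 9: reduce by E -> T : pop 1, push E -> stack = [(, E] (size 2)
  Action 10: shift ')' : push -> stack = [(, E, )] (size 3)
Final stack size: 3

3


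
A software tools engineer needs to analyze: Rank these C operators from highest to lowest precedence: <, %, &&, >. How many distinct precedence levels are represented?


Looking up precedence for each operator:
  < -> precedence 4
  % -> precedence 6
  && -> precedence 2
  > -> precedence 4
Sorted highest to lowest: %, <, >, &&
Distinct precedence values: [6, 4, 2]
Number of distinct levels: 3

3


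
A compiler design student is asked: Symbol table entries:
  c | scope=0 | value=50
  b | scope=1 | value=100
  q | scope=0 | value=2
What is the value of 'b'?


Searching symbol table for 'b':
  c | scope=0 | value=50
  b | scope=1 | value=100 <- MATCH
  q | scope=0 | value=2
Found 'b' at scope 1 with value 100

100


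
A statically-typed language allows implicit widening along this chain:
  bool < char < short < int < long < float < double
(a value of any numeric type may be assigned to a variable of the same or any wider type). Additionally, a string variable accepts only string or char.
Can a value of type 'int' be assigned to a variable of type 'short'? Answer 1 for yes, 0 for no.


Target variable type: short
Source value type: int
Numeric ranks: int=3, short=2
Widening allowed iff rank(source) <= rank(target): 3 <= 2? No
Result: 0

0


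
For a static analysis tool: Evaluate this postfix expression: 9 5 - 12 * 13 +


Processing tokens left to right:
Push 9, Push 5
Pop 9 and 5, compute 9 - 5 = 4, push 4
Push 12
Pop 4 and 12, compute 4 * 12 = 48, push 48
Push 13
Pop 48 and 13, compute 48 + 13 = 61, push 61
Stack result: 61

61


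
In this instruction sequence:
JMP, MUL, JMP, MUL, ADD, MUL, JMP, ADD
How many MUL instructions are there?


Scanning instruction sequence for MUL:
  Position 1: JMP
  Position 2: MUL <- MATCH
  Position 3: JMP
  Position 4: MUL <- MATCH
  Position 5: ADD
  Position 6: MUL <- MATCH
  Position 7: JMP
  Position 8: ADD
Matches at positions: [2, 4, 6]
Total MUL count: 3

3


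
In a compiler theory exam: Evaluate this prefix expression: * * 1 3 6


Parsing prefix expression: * * 1 3 6
Step 1: Innermost operation '* 1 3'
  1 * 3 = 3
Step 2: Outer operation '* [3] 6'
  3 * 6 = 18

18


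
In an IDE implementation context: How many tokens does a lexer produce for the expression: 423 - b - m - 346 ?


Scanning '423 - b - m - 346'
Token 1: '423' -> integer_literal
Token 2: '-' -> operator
Token 3: 'b' -> identifier
Token 4: '-' -> operator
Token 5: 'm' -> identifier
Token 6: '-' -> operator
Token 7: '346' -> integer_literal
Total tokens: 7

7


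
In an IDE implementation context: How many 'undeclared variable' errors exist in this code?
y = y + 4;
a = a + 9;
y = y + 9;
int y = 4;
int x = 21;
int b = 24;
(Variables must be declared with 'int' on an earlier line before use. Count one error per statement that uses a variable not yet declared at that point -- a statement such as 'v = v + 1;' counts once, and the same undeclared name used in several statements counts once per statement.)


Scanning code line by line:
  Line 1: use 'y' -> ERROR (undeclared)
  Line 2: use 'a' -> ERROR (undeclared)
  Line 3: use 'y' -> ERROR (undeclared)
  Line 4: declare 'y' -> declared = ['y']
  Line 5: declare 'x' -> declared = ['x', 'y']
  Line 6: declare 'b' -> declared = ['b', 'x', 'y']
Total undeclared variable errors: 3

3


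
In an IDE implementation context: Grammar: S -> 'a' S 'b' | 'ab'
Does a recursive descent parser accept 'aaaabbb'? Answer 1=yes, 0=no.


Grammar accepts strings of the form a^n b^n (n >= 1)
Word: 'aaaabbb'
Counting: 4 a's and 3 b's
Check: 4 == 3? No
Mismatch: a-count != b-count
Rejected

0


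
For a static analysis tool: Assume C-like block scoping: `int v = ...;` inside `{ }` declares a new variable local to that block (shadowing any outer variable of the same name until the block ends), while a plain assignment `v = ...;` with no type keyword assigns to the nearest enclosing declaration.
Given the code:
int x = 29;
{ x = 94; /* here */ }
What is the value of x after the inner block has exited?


Analyzing scoping rules:
Outer scope: declares x = 29
Inner block: 'x = 94;' has no type keyword, so it is an assignment to the outer x (no shadowing)
The assignment changed the outer variable itself, so the new value persists after the block -> 94
Result: 94

94


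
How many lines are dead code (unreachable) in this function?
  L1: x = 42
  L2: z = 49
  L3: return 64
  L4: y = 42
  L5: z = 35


Analyzing control flow:
  L1: reachable (before return)
  L2: reachable (before return)
  L3: reachable (return statement)
  L4: DEAD (after return at L3)
  L5: DEAD (after return at L3)
Return at L3, total lines = 5
Dead lines: L4 through L5
Count: 2

2


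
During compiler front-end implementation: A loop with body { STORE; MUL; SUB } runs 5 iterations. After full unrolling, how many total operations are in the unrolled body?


Loop body operations: STORE, MUL, SUB (3 ops per iteration)
Unrolling 5 iterations:
  Iteration 1: STORE, MUL, SUB (3 ops)
  Iteration 2: STORE, MUL, SUB (3 ops)
  Iteration 3: STORE, MUL, SUB (3 ops)
  Iteration 4: STORE, MUL, SUB (3 ops)
  Iteration 5: STORE, MUL, SUB (3 ops)
Total: 5 iterations * 3 ops/iter = 15 operations

15


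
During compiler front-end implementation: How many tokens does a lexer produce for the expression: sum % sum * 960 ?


Scanning 'sum % sum * 960'
Token 1: 'sum' -> identifier
Token 2: '%' -> operator
Token 3: 'sum' -> identifier
Token 4: '*' -> operator
Token 5: '960' -> integer_literal
Total tokens: 5

5


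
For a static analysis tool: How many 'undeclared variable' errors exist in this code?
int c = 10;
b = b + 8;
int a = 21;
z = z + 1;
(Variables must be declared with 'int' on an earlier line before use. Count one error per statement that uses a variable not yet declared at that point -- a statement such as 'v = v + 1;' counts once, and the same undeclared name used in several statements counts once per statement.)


Scanning code line by line:
  Line 1: declare 'c' -> declared = ['c']
  Line 2: use 'b' -> ERROR (undeclared)
  Line 3: declare 'a' -> declared = ['a', 'c']
  Line 4: use 'z' -> ERROR (undeclared)
Total undeclared variable errors: 2

2


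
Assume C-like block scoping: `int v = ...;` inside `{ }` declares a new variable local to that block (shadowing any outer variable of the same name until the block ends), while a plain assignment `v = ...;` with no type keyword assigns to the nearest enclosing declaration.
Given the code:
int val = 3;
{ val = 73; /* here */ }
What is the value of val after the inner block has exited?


Analyzing scoping rules:
Outer scope: declares val = 3
Inner block: 'val = 73;' has no type keyword, so it is an assignment to the outer val (no shadowing)
The assignment changed the outer variable itself, so the new value persists after the block -> 73
Result: 73

73


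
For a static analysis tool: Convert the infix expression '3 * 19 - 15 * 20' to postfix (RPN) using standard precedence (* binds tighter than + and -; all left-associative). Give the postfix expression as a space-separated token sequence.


Applying the shunting-yard algorithm:
  Operand 3 -> output
  Push '*' onto operator stack -> op-stack: [*]
  Operand 19 -> output
  See '-' (prec 1); top '*' (prec 2) >= it -> pop '*' to output
  Push '-' onto operator stack -> op-stack: [-]
  Operand 15 -> output
  Push '*' onto operator stack -> op-stack: [-, *]
  Operand 20 -> output
  End of input: pop '*' to output
  End of input: pop '-' to output
Postfix result: 3 19 * 15 20 * -

3 19 * 15 20 * -


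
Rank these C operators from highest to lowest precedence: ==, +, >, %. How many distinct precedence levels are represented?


Looking up precedence for each operator:
  == -> precedence 3
  + -> precedence 5
  > -> precedence 4
  % -> precedence 6
Sorted highest to lowest: %, +, >, ==
Distinct precedence values: [6, 5, 4, 3]
Number of distinct levels: 4

4


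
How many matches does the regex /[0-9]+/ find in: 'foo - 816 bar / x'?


Pattern: /[0-9]+/ (int literals)
Input: 'foo - 816 bar / x'
Scanning for matches:
  Match 1: '816'
Total matches: 1

1


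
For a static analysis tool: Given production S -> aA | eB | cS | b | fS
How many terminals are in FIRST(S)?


Production: S -> aA | eB | cS | b | fS
Examining each alternative for leading terminals:
  S -> aA : first terminal = 'a'
  S -> eB : first terminal = 'e'
  S -> cS : first terminal = 'c'
  S -> b : first terminal = 'b'
  S -> fS : first terminal = 'f'
FIRST(S) = {a, b, c, e, f}
Count: 5

5


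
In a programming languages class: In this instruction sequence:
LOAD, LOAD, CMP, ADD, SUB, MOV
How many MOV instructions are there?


Scanning instruction sequence for MOV:
  Position 1: LOAD
  Position 2: LOAD
  Position 3: CMP
  Position 4: ADD
  Position 5: SUB
  Position 6: MOV <- MATCH
Matches at positions: [6]
Total MOV count: 1

1


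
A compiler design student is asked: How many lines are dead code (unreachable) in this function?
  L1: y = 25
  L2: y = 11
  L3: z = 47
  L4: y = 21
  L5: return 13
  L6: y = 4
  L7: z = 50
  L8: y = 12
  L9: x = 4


Analyzing control flow:
  L1: reachable (before return)
  L2: reachable (before return)
  L3: reachable (before return)
  L4: reachable (before return)
  L5: reachable (return statement)
  L6: DEAD (after return at L5)
  L7: DEAD (after return at L5)
  L8: DEAD (after return at L5)
  L9: DEAD (after return at L5)
Return at L5, total lines = 9
Dead lines: L6 through L9
Count: 4

4


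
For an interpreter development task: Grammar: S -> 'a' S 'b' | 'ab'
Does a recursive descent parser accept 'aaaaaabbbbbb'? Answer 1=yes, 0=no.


Grammar accepts strings of the form a^n b^n (n >= 1)
Word: 'aaaaaabbbbbb'
Counting: 6 a's and 6 b's
Check: 6 == 6? Yes
Derivation (S -> aSb applied 5 time(s), then S -> ab): S => aSb => aaSbb => aaaSbbb => aaaaSbbbb => aaaaaSbbbbb => aaaaaabbbbbb
Accepted

1


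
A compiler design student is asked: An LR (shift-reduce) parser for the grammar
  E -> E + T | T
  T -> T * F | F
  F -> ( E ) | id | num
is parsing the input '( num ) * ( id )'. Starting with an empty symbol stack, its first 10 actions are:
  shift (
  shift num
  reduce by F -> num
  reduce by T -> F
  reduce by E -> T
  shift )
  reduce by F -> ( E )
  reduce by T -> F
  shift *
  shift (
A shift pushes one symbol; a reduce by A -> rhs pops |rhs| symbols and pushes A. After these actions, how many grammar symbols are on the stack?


Tracking the symbol stack through each action:
  Action 1: shift '(' : push -> stack = [(] (size 1)
  Action 2: shift 'num' : push -> stack = [(, num] (size 2)
  Action 3: reduce by F -> num : pop 1, push F -> stack = [(, F] (size 2)
  Action 4: reduce by T -> F : pop 1, push T -> stack = [(, T] (size 2)
  Action 5: reduce by E -> T : pop 1, push E -> stack = [(, E] (size 2)
  Action 6: shift ')' : push -> stack = [(, E, )] (size 3)
  Action 7: reduce by F -> ( E ) : pop 3, push F -> stack = [F] (size 1)
  Action 8: reduce by T -> F : pop 1, push T -> stack = [T] (size 1)
  Action 9: shift '*' : push -> stack = [T, *] (size 2)
  Action 10: shift '(' : push -> stack = [T, *, (] (size 3)
Final stack size: 3

3


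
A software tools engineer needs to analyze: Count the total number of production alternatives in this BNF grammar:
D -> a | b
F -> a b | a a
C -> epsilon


Counting alternatives per rule:
  D: 2 alternative(s)
  F: 2 alternative(s)
  C: 1 alternative(s)
Sum: 2 + 2 + 1 = 5

5


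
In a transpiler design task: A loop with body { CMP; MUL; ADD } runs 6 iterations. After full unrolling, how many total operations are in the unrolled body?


Loop body operations: CMP, MUL, ADD (3 ops per iteration)
Unrolling 6 iterations:
  Iteration 1: CMP, MUL, ADD (3 ops)
  Iteration 2: CMP, MUL, ADD (3 ops)
  Iteration 3: CMP, MUL, ADD (3 ops)
  Iteration 4: CMP, MUL, ADD (3 ops)
  Iteration 5: CMP, MUL, ADD (3 ops)
  Iteration 6: CMP, MUL, ADD (3 ops)
Total: 6 iterations * 3 ops/iter = 18 operations

18


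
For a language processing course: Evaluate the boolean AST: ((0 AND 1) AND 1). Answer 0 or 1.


Step 1: Evaluate inner node
  0 AND 1 = 0
Step 2: Evaluate root node
  0 AND 1 = 0

0


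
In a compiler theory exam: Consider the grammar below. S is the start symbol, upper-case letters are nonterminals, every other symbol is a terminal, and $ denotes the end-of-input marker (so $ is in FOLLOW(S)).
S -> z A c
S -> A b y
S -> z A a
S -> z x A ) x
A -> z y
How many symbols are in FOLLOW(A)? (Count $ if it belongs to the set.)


S is the start symbol and does not occur in any rule body, so FOLLOW(S) = {$}.
Examining every occurrence of A in a rule body:
  S -> z A c : A is followed by terminal 'c' -> add 'c'
  S -> A b y : A is followed by terminal 'b' -> add 'b'
  S -> z A a : A is followed by terminal 'a' -> add 'a'
  S -> z x A ) x : A is followed by terminal ')' -> add ')'
  A -> z y : A does not occur in the body -> contributes nothing
FOLLOW(A) = {), a, b, c}
Count: 4

4


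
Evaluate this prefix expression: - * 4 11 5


Parsing prefix expression: - * 4 11 5
Step 1: Innermost operation '* 4 11'
  4 * 11 = 44
Step 2: Outer operation '- [44] 5'
  44 - 5 = 39

39


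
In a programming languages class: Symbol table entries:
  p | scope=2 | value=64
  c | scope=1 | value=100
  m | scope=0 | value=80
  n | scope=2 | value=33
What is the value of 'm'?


Searching symbol table for 'm':
  p | scope=2 | value=64
  c | scope=1 | value=100
  m | scope=0 | value=80 <- MATCH
  n | scope=2 | value=33
Found 'm' at scope 0 with value 80

80


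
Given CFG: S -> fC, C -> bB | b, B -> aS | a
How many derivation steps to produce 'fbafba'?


Grammar: S -> fC, C -> bB | b, B -> aS | a
Deriving 'fbafba':
Step 1: S -> fC => fC
Step 2: C -> bB => fbB
Step 3: B -> aS => fbaS
Step 4: S -> fC => fbafC
Step 5: C -> bB => fbafbB
Step 6: B -> a => fbafba
Total derivation steps: 6

6


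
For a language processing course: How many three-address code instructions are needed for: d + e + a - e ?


Expression: d + e + a - e
Generating three-address code (respecting * over +/- precedence):
  Instruction 1: t1 = d + e
  Instruction 2: t2 = t1 + a
  Instruction 3: t3 = t2 - e
Total instructions: 3

3


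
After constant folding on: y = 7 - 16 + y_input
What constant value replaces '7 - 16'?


Identifying constant sub-expression:
  Original: y = 7 - 16 + y_input
  7 and 16 are both compile-time constants
  Evaluating: 7 - 16 = -9
  After folding: y = -9 + y_input

-9


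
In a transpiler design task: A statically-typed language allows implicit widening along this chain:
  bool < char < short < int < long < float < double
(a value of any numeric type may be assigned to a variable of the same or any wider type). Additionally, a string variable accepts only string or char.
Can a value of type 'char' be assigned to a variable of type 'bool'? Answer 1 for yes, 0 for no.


Target variable type: bool
Source value type: char
Numeric ranks: char=1, bool=0
Widening allowed iff rank(source) <= rank(target): 1 <= 0? No
Result: 0

0


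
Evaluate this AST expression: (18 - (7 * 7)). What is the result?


Expression: (18 - (7 * 7))
Evaluating step by step:
  7 * 7 = 49
  18 - 49 = -31
Result: -31

-31


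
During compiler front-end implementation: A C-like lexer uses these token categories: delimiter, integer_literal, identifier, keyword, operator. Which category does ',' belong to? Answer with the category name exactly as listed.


Token: ','
Checking categories:
  identifier: no
  integer_literal: no
  operator: no
  keyword: no
  delimiter: YES
Category: delimiter

delimiter


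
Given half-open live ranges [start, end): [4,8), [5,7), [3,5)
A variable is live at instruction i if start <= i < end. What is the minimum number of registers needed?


Live ranges:
  Var0: [4, 8)
  Var1: [5, 7)
  Var2: [3, 5)
Sweep-line events (position, delta, active):
  pos=3 start -> active=1
  pos=4 start -> active=2
  pos=5 end -> active=1
  pos=5 start -> active=2
  pos=7 end -> active=1
  pos=8 end -> active=0
Maximum simultaneous active: 2
Minimum registers needed: 2

2


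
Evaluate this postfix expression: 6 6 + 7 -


Processing tokens left to right:
Push 6, Push 6
Pop 6 and 6, compute 6 + 6 = 12, push 12
Push 7
Pop 12 and 7, compute 12 - 7 = 5, push 5
Stack result: 5

5


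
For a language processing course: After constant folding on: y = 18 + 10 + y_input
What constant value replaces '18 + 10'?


Identifying constant sub-expression:
  Original: y = 18 + 10 + y_input
  18 and 10 are both compile-time constants
  Evaluating: 18 + 10 = 28
  After folding: y = 28 + y_input

28


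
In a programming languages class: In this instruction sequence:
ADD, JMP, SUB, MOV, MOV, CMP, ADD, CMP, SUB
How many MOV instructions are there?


Scanning instruction sequence for MOV:
  Position 1: ADD
  Position 2: JMP
  Position 3: SUB
  Position 4: MOV <- MATCH
  Position 5: MOV <- MATCH
  Position 6: CMP
  Position 7: ADD
  Position 8: CMP
  Position 9: SUB
Matches at positions: [4, 5]
Total MOV count: 2

2


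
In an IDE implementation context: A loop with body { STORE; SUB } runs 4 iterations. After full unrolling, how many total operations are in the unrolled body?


Loop body operations: STORE, SUB (2 ops per iteration)
Unrolling 4 iterations:
  Iteration 1: STORE, SUB (2 ops)
  Iteration 2: STORE, SUB (2 ops)
  Iteration 3: STORE, SUB (2 ops)
  Iteration 4: STORE, SUB (2 ops)
Total: 4 iterations * 2 ops/iter = 8 operations

8


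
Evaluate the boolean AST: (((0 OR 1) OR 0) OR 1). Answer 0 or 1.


Step 1: Evaluate inner node
  0 OR 1 = 1
Step 2: Evaluate next node
  1 OR 0 = 1
Step 3: Evaluate root node
  1 OR 1 = 1

1


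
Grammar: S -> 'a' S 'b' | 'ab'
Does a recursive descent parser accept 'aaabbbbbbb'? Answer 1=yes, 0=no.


Grammar accepts strings of the form a^n b^n (n >= 1)
Word: 'aaabbbbbbb'
Counting: 3 a's and 7 b's
Check: 3 == 7? No
Mismatch: a-count != b-count
Rejected

0


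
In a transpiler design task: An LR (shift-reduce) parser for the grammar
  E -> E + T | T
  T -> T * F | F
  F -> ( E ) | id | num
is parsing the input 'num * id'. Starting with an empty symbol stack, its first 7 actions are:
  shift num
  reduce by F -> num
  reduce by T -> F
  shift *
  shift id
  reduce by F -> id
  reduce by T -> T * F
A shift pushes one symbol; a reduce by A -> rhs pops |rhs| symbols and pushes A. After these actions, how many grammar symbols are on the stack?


Tracking the symbol stack through each action:
  Action 1: shift 'num' : push -> stack = [num] (size 1)
  Action 2: reduce by F -> num : pop 1, push F -> stack = [F] (size 1)
  Action 3: reduce by T -> F : pop 1, push T -> stack = [T] (size 1)
  Action 4: shift '*' : push -> stack = [T, *] (size 2)
  Action 5: shift 'id' : push -> stack = [T, *, id] (size 3)
  Action 6: reduce by F -> id : pop 1, push F -> stack = [T, *, F] (size 3)
  Action 7: reduce by T -> T * F : pop 3, push T -> stack = [T] (size 1)
Final stack size: 1

1


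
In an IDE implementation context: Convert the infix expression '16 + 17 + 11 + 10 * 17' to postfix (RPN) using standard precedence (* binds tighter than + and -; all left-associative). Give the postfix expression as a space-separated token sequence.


Applying the shunting-yard algorithm:
  Operand 16 -> output
  Push '+' onto operator stack -> op-stack: [+]
  Operand 17 -> output
  See '+' (prec 1); top '+' (prec 1) >= it -> pop '+' to output
  Push '+' onto operator stack -> op-stack: [+]
  Operand 11 -> output
  See '+' (prec 1); top '+' (prec 1) >= it -> pop '+' to output
  Push '+' onto operator stack -> op-stack: [+]
  Operand 10 -> output
  Push '*' onto operator stack -> op-stack: [+, *]
  Operand 17 -> output
  End of input: pop '*' to output
  End of input: pop '+' to output
Postfix result: 16 17 + 11 + 10 17 * +

16 17 + 11 + 10 17 * +
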